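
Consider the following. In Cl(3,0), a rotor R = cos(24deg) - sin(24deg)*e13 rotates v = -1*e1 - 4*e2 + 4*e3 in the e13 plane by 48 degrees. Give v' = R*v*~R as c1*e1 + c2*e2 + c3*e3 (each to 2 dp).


Rotor R = cos(24deg) - sin(24deg)*e13
Rotation angle theta = 2 * 24 = 48 degrees in the e13 plane (e1 -> e3).
The component perpendicular to the plane (e2) is invariant: v'_2 = v2 = -4.00
cos(48deg) = 0.6691, sin(48deg) = 0.7431
v'_1 = v1*cos(theta) - v3*sin(theta) = -1*0.6691 - 4*0.7431 = -3.64
v'_3 = v1*sin(theta) + v3*cos(theta) = -1*0.7431 + 4*0.6691 = 1.93
v' = -3.64*e1 - 4.00*e2 + 1.93*e3


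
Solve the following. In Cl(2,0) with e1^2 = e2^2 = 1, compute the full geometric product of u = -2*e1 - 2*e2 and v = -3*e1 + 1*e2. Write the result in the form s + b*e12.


Expand: (-2*e1 - 2*e2)(-3*e1 + 1*e2)
= (-2)*(-3)*e1e1 + (-2)*1*e1e2 + (-2)*(-3)*e2e1 + (-2)*1*e2e2
Using e1^2 = e2^2 = 1, e2e1 = -e1e2:
Scalar part s = (-2)*(-3) + (-2)*1 = 6 + (-2) = 4
Bivector part b = (-2)*1 - (-2)*(-3) = -2 - 6 = -8
uv = 4 - 8*e12


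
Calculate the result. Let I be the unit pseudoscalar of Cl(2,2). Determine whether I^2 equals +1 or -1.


The pseudoscalar I = e1...e_n (product of all n generators) of Cl(p,q) satisfies I^2 = (-1)^(q + n(n-1)/2).
p = 2, q = 2, n = p + q = 4
n(n-1)/2 = 4 * 3 / 2 = 6
Exponent = q + n(n-1)/2 = 2 + 6 = 8
I^2 = (-1)^8 = +1


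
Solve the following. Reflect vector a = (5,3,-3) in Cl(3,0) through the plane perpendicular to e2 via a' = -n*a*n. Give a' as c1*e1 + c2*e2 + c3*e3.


Reflection formula: a' = -n*a*n, with n = e2 (unit vector, n^2 = 1).
For reflection through hyperplane perp to e2:
The component along e2 flips sign, others stay.
a = (5, 3, -3)
a' = (5, -3, -3)
a' = 5*e1 - 3*e2 - 3*e3


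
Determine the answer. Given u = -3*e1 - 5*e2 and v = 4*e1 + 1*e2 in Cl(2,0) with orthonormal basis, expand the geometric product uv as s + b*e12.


Expand: (-3*e1 - 5*e2)(4*e1 + 1*e2)
= (-3)*4*e1e1 + (-3)*1*e1e2 + (-5)*4*e2e1 + (-5)*1*e2e2
Using e1^2 = e2^2 = 1, e2e1 = -e1e2:
Scalar part s = (-3)*4 + (-5)*1 = -12 + (-5) = -17
Bivector part b = (-3)*1 - (-5)*4 = -3 - (-20) = 17
uv = -17 + 17*e12


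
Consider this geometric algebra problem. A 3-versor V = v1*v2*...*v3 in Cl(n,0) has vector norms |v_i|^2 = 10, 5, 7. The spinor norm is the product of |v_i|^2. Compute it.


Spinor norm N(V) = |v1|^2 * |v2|^2 * ... * |v3|^2
= 10 * 5 * 7
Running product: 10, 50, 350
N(V) = 350


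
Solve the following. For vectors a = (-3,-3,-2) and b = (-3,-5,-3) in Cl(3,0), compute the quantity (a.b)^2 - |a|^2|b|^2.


a . b = (-3)*(-3) + (-3)*(-5) + (-2)*(-3)
= 9 + 15 + 6 = 30
|a|^2 = (-3)^2 + (-3)^2 + (-2)^2 = 22
|b|^2 = (-3)^2 + (-5)^2 + (-3)^2 = 43
(a.b)^2 = 30^2 = 900
|a|^2 * |b|^2 = 22 * 43 = 946
Result = 900 - 946 = -46


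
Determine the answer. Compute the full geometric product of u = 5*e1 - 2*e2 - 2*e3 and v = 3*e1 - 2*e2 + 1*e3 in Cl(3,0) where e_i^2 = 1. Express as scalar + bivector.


In Cl(3,0): e_i^2 = 1, e_ie_j = -e_je_i for i != j.
Scalar part = u . v = 5*3 + (-2)*(-2) + (-2)*1
= 15 + 4 + (-2) = 17
e12 coeff = 5*(-2) - (-2)*3 = -10 - (-6) = -4
e13 coeff = 5*1 - (-2)*3 = 5 - (-6) = 11
e23 coeff = (-2)*1 - (-2)*(-2) = -2 - 4 = -6
uv = 17 - 4*e12 + 11*e13 - 6*e23


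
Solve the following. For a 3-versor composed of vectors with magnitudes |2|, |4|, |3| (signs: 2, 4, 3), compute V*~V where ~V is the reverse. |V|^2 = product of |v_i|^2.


Each vector v_i has |v_i|^2 = s_i^2
Squared scales: 2^2 = 4, 4^2 = 16, 3^2 = 9
|V|^2 = 4 * 16 * 9
= 576


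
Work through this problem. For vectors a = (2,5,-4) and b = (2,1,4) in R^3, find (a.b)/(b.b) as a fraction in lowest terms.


Projection coefficient = (a . b) / (b . b)
a . b = 2*2 + 5*1 + (-4)*4
= 4 + 5 + (-16) = -7
b . b = 2^2 + 1^2 + 4^2
= 4 + 1 + 16 = 21
Coefficient = -7/21
In lowest terms: -1/3


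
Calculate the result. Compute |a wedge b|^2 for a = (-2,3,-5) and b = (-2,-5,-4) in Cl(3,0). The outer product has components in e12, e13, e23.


a wedge b = (a1*b2 - a2*b1)*e12 + (a1*b3 - a3*b1)*e13 + (a2*b3 - a3*b2)*e23
e12 coeff: (-2)*(-5) - 3*(-2) = 10 - (-6) = 16
e13 coeff: (-2)*(-4) - (-5)*(-2) = 8 - 10 = -2
e23 coeff: 3*(-4) - (-5)*(-5) = -12 - 25 = -37
|a wedge b|^2 = 16^2 + (-2)^2 + (-37)^2
= 256 + 4 + 1369
= 1629


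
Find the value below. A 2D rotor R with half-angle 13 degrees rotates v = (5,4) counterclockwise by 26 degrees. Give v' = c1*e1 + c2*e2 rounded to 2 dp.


Rotor R = cos(13deg) - sin(13deg)*e12
Rotation angle theta = 2 * 13 = 26 degrees
v' = R*v*~R rotates v by theta.
cos(26deg) = 0.8988, sin(26deg) = 0.4384
v'_1 = 5*cos(26deg) - 4*sin(26deg)
= 5*0.8988 - 4*0.4384
= 2.74
v'_2 = 5*sin(26deg) + 4*cos(26deg)
= 5*0.4384 + 4*0.8988
= 5.79
v' = 2.74*e1 + 5.79*e2


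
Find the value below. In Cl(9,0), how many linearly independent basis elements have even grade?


Even subalgebra dimension = 2^(n-1)
n = 9 + 0 = 9
2^(9 - 1) = 2^8 = 256
Verification: sum of C(9,k) for even k = 1 + 36 + 126 + 84 + 9 = 256
Result = 256


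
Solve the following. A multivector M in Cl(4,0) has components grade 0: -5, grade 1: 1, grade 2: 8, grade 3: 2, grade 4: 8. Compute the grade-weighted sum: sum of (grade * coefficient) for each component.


Grade-weighted sum = sum of grade_k * coefficient_k
0*(-5) = 0
1*1 = 1
2*8 = 16
3*2 = 6
4*8 = 32
Total = 0 + 1 + 16 + 6 + 32 = 55


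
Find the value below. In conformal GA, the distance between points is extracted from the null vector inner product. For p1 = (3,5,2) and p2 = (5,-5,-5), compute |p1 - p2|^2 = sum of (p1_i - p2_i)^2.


p1 - p2 = (-2, 10, 7)
|p1 - p2|^2 = (-2)^2 + 10^2 + 7^2
= 4 + 100 + 49
= 153


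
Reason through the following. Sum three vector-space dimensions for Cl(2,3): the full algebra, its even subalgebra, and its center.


n = 2 + 3 = 5
Total dim = 2^5 = 32
Even subalgebra dim = 2^4 = 16
n is odd, so center dim = 2
Sum = 32 + 16 + 2 = 50


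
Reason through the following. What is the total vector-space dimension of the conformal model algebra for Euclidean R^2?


The conformal model of R^2 uses Cl(3,1): the 2 Euclidean generators plus two extra orthogonal generators e+ (e+^2 = +1) and e- (e-^2 = -1), from which the null vectors e0, einf are built.
Number of generators m = 2 + 2 = 4.
dim Cl(p,q) = 2^m = 2^4 = 16


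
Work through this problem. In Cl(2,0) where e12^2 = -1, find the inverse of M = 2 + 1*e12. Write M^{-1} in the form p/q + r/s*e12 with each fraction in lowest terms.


M = 2 + 1*e12, where e12^2 = -1.
Since M commutes with its reverse ~M = a - b*e12, M * ~M = a^2 - b^2*e12^2 = a^2 + b^2.
So M^{-1} = ~M / (a^2 + b^2) = (a - b*e12)/(a^2 + b^2).
a^2 + b^2 = 4 + 1 = 5
Scalar part = 2/5 = 2/5
Bivector coeff = -1/5 = -1/5
M^{-1} = 2/5 - 1/5*e12


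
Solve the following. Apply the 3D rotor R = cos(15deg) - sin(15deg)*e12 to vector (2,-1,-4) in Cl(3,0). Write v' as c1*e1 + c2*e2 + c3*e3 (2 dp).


Rotor R = cos(15deg) - sin(15deg)*e12
Rotation angle theta = 2 * 15 = 30 degrees in the e12 plane (e1 -> e2).
The component perpendicular to the plane (e3) is invariant: v'_3 = v3 = -4.00
cos(30deg) = 0.8660, sin(30deg) = 0.5000
v'_1 = v1*cos(theta) - v2*sin(theta) = 2*0.8660 - (-1)*0.5000 = 2.23
v'_2 = v1*sin(theta) + v2*cos(theta) = 2*0.5000 + (-1)*0.8660 = 0.13
v' = 2.23*e1 + 0.13*e2 - 4.00*e3


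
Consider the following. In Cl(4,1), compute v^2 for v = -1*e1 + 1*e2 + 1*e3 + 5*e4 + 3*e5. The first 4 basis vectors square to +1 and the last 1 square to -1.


v^2 = sum of c_i^2 * e_i^2
Positive signature terms (e_i^2 = +1): (-1)^2 + 1^2 + 1^2 + 5^2 = 28
Negative signature terms (e_j^2 = -1): 3^2 = 9
v^2 = 28 - 9 = 19


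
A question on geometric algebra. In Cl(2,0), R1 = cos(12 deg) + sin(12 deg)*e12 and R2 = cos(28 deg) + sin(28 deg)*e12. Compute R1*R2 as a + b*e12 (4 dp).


Same-plane rotors commute and their half-angles add:
R1*R2 = cos(a1 + a2) + sin(a1 + a2)*e12.
a1 + a2 = 12 + 28 = 40 deg
cos(40 deg) = 0.7660
sin(40 deg) = 0.6428
R1*R2 = 0.7660 + 0.6428*e12


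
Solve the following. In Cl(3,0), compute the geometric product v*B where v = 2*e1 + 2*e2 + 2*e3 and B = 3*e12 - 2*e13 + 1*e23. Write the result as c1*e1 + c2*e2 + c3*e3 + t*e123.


vB has grade-1 (vector) and grade-3 (trivector) parts: vB = (v _| B) + (v ^ B).
Vector part <vB>_1:
  e1: -v2*b12 - v3*b13 = -(2)*(3) - (2)*(-2) = -2
  e2: v1*b12 - v3*b23 = (2)*(3) - (2)*(1) = 4
  e3: v1*b13 + v2*b23 = (2)*(-2) + (2)*(1) = -2
Trivector part <vB>_3:
  e123: v1*b23 - v2*b13 + v3*b12 = (2)*(1) - (2)*(-2) + (2)*(3) = 12
vB = -2*e1 + 4*e2 - 2*e3 + 12*e123


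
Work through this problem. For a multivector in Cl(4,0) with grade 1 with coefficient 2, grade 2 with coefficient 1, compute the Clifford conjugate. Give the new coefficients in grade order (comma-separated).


Clifford conjugate sign for grade k: (-1)^(k(k+1)/2)
Grade 1: (-1)^(1*2/2) = (-1)^1 = -1, coeff 2 -> -2
Grade 2: (-1)^(2*3/2) = (-1)^3 = -1, coeff 1 -> -1
Conjugated coefficients: -2, -1


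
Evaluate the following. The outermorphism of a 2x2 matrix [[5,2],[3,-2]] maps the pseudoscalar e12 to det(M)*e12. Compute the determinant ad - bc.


The outermorphism of a linear map f sends e1^e2 to f(e1)^f(e2).
f(e1) = 5*e1 + 3*e2
f(e2) = 2*e1 - 2*e2
f(e1) ^ f(e2) = (5*e1 + 3*e2) ^ (2*e1 - 2*e2)
= 5*(-2)*e12 + 3*2*e21
= (-10 - 6)*e12
= -16*e12
Coefficient = -16


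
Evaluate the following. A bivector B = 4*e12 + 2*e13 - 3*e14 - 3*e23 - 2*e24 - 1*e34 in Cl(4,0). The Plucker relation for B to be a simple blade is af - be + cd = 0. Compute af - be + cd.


Plucker relation: af - be + cd
a*f = 4*(-1) = -4
b*e = 2*(-2) = -4
c*d = (-3)*(-3) = 9
af - be + cd = -4 - (-4) + 9
= 9


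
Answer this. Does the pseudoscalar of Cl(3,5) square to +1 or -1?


The pseudoscalar I = e1...e_n (product of all n generators) of Cl(p,q) satisfies I^2 = (-1)^(q + n(n-1)/2).
p = 3, q = 5, n = p + q = 8
n(n-1)/2 = 8 * 7 / 2 = 28
Exponent = q + n(n-1)/2 = 5 + 28 = 33
I^2 = (-1)^33 = -1


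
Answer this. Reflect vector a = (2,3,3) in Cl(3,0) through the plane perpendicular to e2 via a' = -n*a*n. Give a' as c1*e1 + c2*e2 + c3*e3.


Reflection formula: a' = -n*a*n, with n = e2 (unit vector, n^2 = 1).
For reflection through hyperplane perp to e2:
The component along e2 flips sign, others stay.
a = (2, 3, 3)
a' = (2, -3, 3)
a' = 2*e1 - 3*e2 + 3*e3


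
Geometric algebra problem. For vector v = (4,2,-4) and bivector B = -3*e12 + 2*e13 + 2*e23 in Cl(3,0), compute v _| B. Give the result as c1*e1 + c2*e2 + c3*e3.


Left contraction v _| B = <vB>_1 (grade-1 part of the geometric product vB).
Using e1_|e12 = e2, e2_|e12 = -e1, e1_|e13 = e3, e3_|e13 = -e1, e2_|e23 = e3, e3_|e23 = -e2:
e1 coeff: -v2*b12 - v3*b13 = -(2)*(-3) - (-4)*(2) = 14
e2 coeff: v1*b12 - v3*b23 = (4)*(-3) - (-4)*(2) = -4
e3 coeff: v1*b13 + v2*b23 = (4)*(2) + (2)*(2) = 12
v _| B = 14*e1 - 4*e2 + 12*e3


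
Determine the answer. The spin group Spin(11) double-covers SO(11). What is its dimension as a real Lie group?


Spin(n) double-covers SO(n); both have Lie algebra so(n) of dimension n(n-1)/2.
n = 11
n(n-1) = 11 * 10 = 110
dim Spin(11) = 110/2 = 55


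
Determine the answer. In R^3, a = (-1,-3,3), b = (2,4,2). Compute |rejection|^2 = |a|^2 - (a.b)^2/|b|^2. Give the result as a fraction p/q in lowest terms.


|a|^2 = (-1)^2 + (-3)^2 + 3^2 = 19
|b|^2 = 2^2 + 4^2 + 2^2 = 24
a . b = (-1)*2 + (-3)*4 + 3*2 = -8
(a.b)^2 = (-8)^2 = 64
|rej|^2 = 19 - 64/24
= (456 - 64)/24
= 392/24
In lowest terms: 49/3


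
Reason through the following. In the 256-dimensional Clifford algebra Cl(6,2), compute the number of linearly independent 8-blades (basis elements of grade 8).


Number of grade-k basis blades in Cl(p,q) with n = p + q is C(n, k).
n = 6 + 2 = 8
C(8, 8) = 8! / (8! * 0!)
= 40320 / (40320 * 1)
= 1


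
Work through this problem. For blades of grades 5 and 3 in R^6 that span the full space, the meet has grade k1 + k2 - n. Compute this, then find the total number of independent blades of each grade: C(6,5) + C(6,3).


Meet grade = grade(A) + grade(B) - n
= 5 + 3 - 6 = 2
C(6,5) = 6
C(6,3) = 20
dim_A + dim_B = 6 + 20 = 26


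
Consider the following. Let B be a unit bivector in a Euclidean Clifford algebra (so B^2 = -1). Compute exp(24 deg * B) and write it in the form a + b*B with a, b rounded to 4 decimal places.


For a unit bivector B with B^2 = -1, the exponential series gives
e^(theta*B) = cos(theta) + sin(theta)*B (the GA analogue of Euler's formula).
theta = 24 degrees = 0.418879 rad
cos(24 deg) = 0.9135
sin(24 deg) = 0.4067
exp(theta*B) = 0.9135 + 0.4067*B


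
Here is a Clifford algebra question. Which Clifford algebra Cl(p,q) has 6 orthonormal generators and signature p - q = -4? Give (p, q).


We need p + q = 6 and p - q = -4.
Adding: 2p = 6 + (-4) = 2, so p = 1.
Then q = 6 - 1 = 5.
(p, q) = (1, 5)


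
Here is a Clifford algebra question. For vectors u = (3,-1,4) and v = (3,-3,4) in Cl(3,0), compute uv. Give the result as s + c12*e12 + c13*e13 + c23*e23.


In Cl(3,0): e_i^2 = 1, e_ie_j = -e_je_i for i != j.
Scalar part = u . v = 3*3 + (-1)*(-3) + 4*4
= 9 + 3 + 16 = 28
e12 coeff = 3*(-3) - (-1)*3 = -9 - (-3) = -6
e13 coeff = 3*4 - 4*3 = 12 - 12 = 0
e23 coeff = (-1)*4 - 4*(-3) = -4 - (-12) = 8
uv = 28 - 6*e12 + 0*e13 + 8*e23


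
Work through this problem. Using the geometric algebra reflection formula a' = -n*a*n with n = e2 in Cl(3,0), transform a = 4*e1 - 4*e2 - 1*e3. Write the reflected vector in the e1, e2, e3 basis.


Reflection formula: a' = -n*a*n, with n = e2 (unit vector, n^2 = 1).
For reflection through hyperplane perp to e2:
The component along e2 flips sign, others stay.
a = (4, -4, -1)
a' = (4, 4, -1)
a' = 4*e1 + 4*e2 - 1*e3


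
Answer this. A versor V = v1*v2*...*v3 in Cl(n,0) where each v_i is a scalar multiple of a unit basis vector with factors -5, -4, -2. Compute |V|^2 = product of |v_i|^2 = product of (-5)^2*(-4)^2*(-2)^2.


Each vector v_i has |v_i|^2 = s_i^2
Squared scales: (-5)^2 = 25, (-4)^2 = 16, (-2)^2 = 4
|V|^2 = 25 * 16 * 4
= 1600


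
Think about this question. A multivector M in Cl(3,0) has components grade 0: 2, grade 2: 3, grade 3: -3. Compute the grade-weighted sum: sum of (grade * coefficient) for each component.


Grade-weighted sum = sum of grade_k * coefficient_k
0*2 = 0
2*3 = 6
3*(-3) = -9
Total = 0 + 6 + (-9) = -3


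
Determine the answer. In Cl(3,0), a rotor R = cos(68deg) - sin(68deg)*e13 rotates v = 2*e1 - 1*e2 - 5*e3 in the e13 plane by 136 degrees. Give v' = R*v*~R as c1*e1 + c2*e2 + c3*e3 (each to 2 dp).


Rotor R = cos(68deg) - sin(68deg)*e13
Rotation angle theta = 2 * 68 = 136 degrees in the e13 plane (e1 -> e3).
The component perpendicular to the plane (e2) is invariant: v'_2 = v2 = -1.00
cos(136deg) = -0.7193, sin(136deg) = 0.6947
v'_1 = v1*cos(theta) - v3*sin(theta) = 2*(-0.7193) - (-5)*0.6947 = 2.03
v'_3 = v1*sin(theta) + v3*cos(theta) = 2*0.6947 + (-5)*(-0.7193) = 4.99
v' = 2.03*e1 - 1.00*e2 + 4.99*e3


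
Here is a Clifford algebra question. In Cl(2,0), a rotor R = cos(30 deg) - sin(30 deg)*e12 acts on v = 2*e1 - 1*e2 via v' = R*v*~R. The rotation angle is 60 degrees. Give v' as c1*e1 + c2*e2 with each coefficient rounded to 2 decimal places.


Rotor R = cos(30deg) - sin(30deg)*e12
Rotation angle theta = 2 * 30 = 60 degrees
v' = R*v*~R rotates v by theta.
cos(60deg) = 0.5000, sin(60deg) = 0.8660
v'_1 = 2*cos(60deg) - (-1)*sin(60deg)
= 2*0.5000 - (-1)*0.8660
= 1.87
v'_2 = 2*sin(60deg) + (-1)*cos(60deg)
= 2*0.8660 + (-1)*0.5000
= 1.23
v' = 1.87*e1 + 1.23*e2


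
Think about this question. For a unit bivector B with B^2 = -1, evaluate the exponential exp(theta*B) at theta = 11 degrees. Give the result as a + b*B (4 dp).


For a unit bivector B with B^2 = -1, the exponential series gives
e^(theta*B) = cos(theta) + sin(theta)*B (the GA analogue of Euler's formula).
theta = 11 degrees = 0.191986 rad
cos(11 deg) = 0.9816
sin(11 deg) = 0.1908
exp(theta*B) = 0.9816 + 0.1908*B


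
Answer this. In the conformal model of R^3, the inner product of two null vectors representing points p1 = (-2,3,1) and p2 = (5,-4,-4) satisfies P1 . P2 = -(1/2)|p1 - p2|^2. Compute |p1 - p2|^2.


p1 - p2 = (-7, 7, 5)
|p1 - p2|^2 = (-7)^2 + 7^2 + 5^2
= 49 + 49 + 25
= 123


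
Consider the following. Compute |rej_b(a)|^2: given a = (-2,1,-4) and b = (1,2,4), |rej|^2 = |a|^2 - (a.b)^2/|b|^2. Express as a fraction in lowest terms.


|a|^2 = (-2)^2 + 1^2 + (-4)^2 = 21
|b|^2 = 1^2 + 2^2 + 4^2 = 21
a . b = (-2)*1 + 1*2 + (-4)*4 = -16
(a.b)^2 = (-16)^2 = 256
|rej|^2 = 21 - 256/21
= (441 - 256)/21
= 185/21
In lowest terms: 185/21


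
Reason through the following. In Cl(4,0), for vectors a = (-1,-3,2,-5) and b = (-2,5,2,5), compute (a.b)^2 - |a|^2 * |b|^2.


a . b = (-1)*(-2) + (-3)*5 + 2*2 + (-5)*5
= 2 + (-15) + 4 + (-25) = -34
|a|^2 = (-1)^2 + (-3)^2 + 2^2 + (-5)^2 = 39
|b|^2 = (-2)^2 + 5^2 + 2^2 + 5^2 = 58
(a.b)^2 = (-34)^2 = 1156
|a|^2 * |b|^2 = 39 * 58 = 2262
Result = 1156 - 2262 = -1106


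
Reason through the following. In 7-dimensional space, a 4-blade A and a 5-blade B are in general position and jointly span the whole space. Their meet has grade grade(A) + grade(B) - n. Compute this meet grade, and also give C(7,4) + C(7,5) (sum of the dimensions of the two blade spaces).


Meet grade = grade(A) + grade(B) - n
= 4 + 5 - 7 = 2
C(7,4) = 35
C(7,5) = 21
dim_A + dim_B = 35 + 21 = 56


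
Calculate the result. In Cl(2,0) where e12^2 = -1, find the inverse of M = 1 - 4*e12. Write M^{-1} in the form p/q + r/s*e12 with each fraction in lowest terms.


M = 1 - 4*e12, where e12^2 = -1.
Since M commutes with its reverse ~M = a - b*e12, M * ~M = a^2 - b^2*e12^2 = a^2 + b^2.
So M^{-1} = ~M / (a^2 + b^2) = (a - b*e12)/(a^2 + b^2).
a^2 + b^2 = 1 + 16 = 17
Scalar part = 1/17 = 1/17
Bivector coeff = 4/17 = 4/17
M^{-1} = 1/17 + 4/17*e12


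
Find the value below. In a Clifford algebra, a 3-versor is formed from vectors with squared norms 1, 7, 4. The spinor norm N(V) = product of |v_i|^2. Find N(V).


Spinor norm N(V) = |v1|^2 * |v2|^2 * ... * |v3|^2
= 1 * 7 * 4
Running product: 1, 7, 28
N(V) = 28


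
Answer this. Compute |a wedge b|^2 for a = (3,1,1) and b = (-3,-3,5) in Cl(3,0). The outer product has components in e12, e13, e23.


a wedge b = (a1*b2 - a2*b1)*e12 + (a1*b3 - a3*b1)*e13 + (a2*b3 - a3*b2)*e23
e12 coeff: 3*(-3) - 1*(-3) = -9 - (-3) = -6
e13 coeff: 3*5 - 1*(-3) = 15 - (-3) = 18
e23 coeff: 1*5 - 1*(-3) = 5 - (-3) = 8
|a wedge b|^2 = (-6)^2 + 18^2 + 8^2
= 36 + 324 + 64
= 424


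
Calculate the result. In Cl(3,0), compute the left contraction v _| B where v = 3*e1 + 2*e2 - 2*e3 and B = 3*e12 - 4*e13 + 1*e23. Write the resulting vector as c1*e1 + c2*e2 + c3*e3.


Left contraction v _| B = <vB>_1 (grade-1 part of the geometric product vB).
Using e1_|e12 = e2, e2_|e12 = -e1, e1_|e13 = e3, e3_|e13 = -e1, e2_|e23 = e3, e3_|e23 = -e2:
e1 coeff: -v2*b12 - v3*b13 = -(2)*(3) - (-2)*(-4) = -14
e2 coeff: v1*b12 - v3*b23 = (3)*(3) - (-2)*(1) = 11
e3 coeff: v1*b13 + v2*b23 = (3)*(-4) + (2)*(1) = -10
v _| B = -14*e1 + 11*e2 - 10*e3


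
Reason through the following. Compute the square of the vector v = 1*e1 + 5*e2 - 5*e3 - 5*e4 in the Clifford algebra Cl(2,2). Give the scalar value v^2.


v^2 = sum of c_i^2 * e_i^2
Positive signature terms (e_i^2 = +1): 1^2 + 5^2 = 26
Negative signature terms (e_j^2 = -1): (-5)^2 + (-5)^2 = 50
v^2 = 26 - 50 = -24


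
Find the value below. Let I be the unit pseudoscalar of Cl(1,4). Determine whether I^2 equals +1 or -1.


The pseudoscalar I = e1...e_n (product of all n generators) of Cl(p,q) satisfies I^2 = (-1)^(q + n(n-1)/2).
p = 1, q = 4, n = p + q = 5
n(n-1)/2 = 5 * 4 / 2 = 10
Exponent = q + n(n-1)/2 = 4 + 10 = 14
I^2 = (-1)^14 = +1


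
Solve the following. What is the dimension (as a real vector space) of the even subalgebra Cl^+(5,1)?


Even subalgebra dimension = 2^(n-1)
n = 5 + 1 = 6
2^(6 - 1) = 2^5 = 32
Verification: sum of C(6,k) for even k = 1 + 15 + 15 + 1 = 32
Result = 32


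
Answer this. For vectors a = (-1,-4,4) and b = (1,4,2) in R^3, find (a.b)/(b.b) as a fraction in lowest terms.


Projection coefficient = (a . b) / (b . b)
a . b = (-1)*1 + (-4)*4 + 4*2
= -1 + (-16) + 8 = -9
b . b = 1^2 + 4^2 + 2^2
= 1 + 16 + 4 = 21
Coefficient = -9/21
In lowest terms: -3/7


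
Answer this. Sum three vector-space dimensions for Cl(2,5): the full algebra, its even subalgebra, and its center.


n = 2 + 5 = 7
Total dim = 2^7 = 128
Even subalgebra dim = 2^6 = 64
n is odd, so center dim = 2
Sum = 128 + 64 + 2 = 194


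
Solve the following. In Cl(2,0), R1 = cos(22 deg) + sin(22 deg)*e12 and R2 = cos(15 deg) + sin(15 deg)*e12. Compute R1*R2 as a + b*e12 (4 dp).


Same-plane rotors commute and their half-angles add:
R1*R2 = cos(a1 + a2) + sin(a1 + a2)*e12.
a1 + a2 = 22 + 15 = 37 deg
cos(37 deg) = 0.7986
sin(37 deg) = 0.6018
R1*R2 = 0.7986 + 0.6018*e12


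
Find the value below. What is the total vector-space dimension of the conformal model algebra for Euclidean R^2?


The conformal model of R^2 uses Cl(3,1): the 2 Euclidean generators plus two extra orthogonal generators e+ (e+^2 = +1) and e- (e-^2 = -1), from which the null vectors e0, einf are built.
Number of generators m = 2 + 2 = 4.
dim Cl(p,q) = 2^m = 2^4 = 16


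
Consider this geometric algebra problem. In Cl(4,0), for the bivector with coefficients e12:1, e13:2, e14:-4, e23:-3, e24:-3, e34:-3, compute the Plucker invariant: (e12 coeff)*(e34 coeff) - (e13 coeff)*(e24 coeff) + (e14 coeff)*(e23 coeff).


Plucker relation: af - be + cd
a*f = 1*(-3) = -3
b*e = 2*(-3) = -6
c*d = (-4)*(-3) = 12
af - be + cd = -3 - (-6) + 12
= 15


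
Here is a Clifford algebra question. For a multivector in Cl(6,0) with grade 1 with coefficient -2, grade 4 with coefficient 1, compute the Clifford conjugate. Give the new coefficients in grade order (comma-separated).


Clifford conjugate sign for grade k: (-1)^(k(k+1)/2)
Grade 1: (-1)^(1*2/2) = (-1)^1 = -1, coeff -2 -> 2
Grade 4: (-1)^(4*5/2) = (-1)^10 = 1, coeff 1 -> 1
Conjugated coefficients: 2, 1


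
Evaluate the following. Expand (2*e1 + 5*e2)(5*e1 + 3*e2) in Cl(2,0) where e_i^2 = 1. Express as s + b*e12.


Expand: (2*e1 + 5*e2)(5*e1 + 3*e2)
= 2*5*e1e1 + 2*3*e1e2 + 5*5*e2e1 + 5*3*e2e2
Using e1^2 = e2^2 = 1, e2e1 = -e1e2:
Scalar part s = 2*5 + 5*3 = 10 + 15 = 25
Bivector part b = 2*3 - 5*5 = 6 - 25 = -19
uv = 25 - 19*e12


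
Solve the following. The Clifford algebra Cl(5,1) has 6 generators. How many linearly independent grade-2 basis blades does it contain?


Number of grade-k basis blades in Cl(p,q) with n = p + q is C(n, k).
n = 5 + 1 = 6
C(6, 2) = 6! / (2! * 4!)
= 720 / (2 * 24)
= 15


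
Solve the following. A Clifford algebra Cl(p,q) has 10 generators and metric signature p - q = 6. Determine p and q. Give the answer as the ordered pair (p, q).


We need p + q = 10 and p - q = 6.
Adding: 2p = 10 + 6 = 16, so p = 8.
Then q = 10 - 8 = 2.
(p, q) = (8, 2)


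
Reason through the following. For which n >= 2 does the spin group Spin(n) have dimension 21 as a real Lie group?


dim Spin(n) = dim so(n) = n(n-1)/2.
Solve n(n-1)/2 = 21, i.e. n^2 - n - 42 = 0.
Discriminant = 1 + 8*21 = 169
n = (1 + sqrt(169))/2 = (1 + 13)/2 = 7


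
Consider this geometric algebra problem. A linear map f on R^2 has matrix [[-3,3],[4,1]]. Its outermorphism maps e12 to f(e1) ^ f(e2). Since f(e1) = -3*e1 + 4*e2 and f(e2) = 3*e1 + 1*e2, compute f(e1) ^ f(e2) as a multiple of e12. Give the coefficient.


The outermorphism of a linear map f sends e1^e2 to f(e1)^f(e2).
f(e1) = -3*e1 + 4*e2
f(e2) = 3*e1 + 1*e2
f(e1) ^ f(e2) = (-3*e1 + 4*e2) ^ (3*e1 + 1*e2)
= (-3)*1*e12 + 4*3*e21
= (-3 - 12)*e12
= -15*e12
Coefficient = -15


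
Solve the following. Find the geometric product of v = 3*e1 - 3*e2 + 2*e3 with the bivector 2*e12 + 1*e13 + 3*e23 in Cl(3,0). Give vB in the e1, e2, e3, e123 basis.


vB has grade-1 (vector) and grade-3 (trivector) parts: vB = (v _| B) + (v ^ B).
Vector part <vB>_1:
  e1: -v2*b12 - v3*b13 = -(-3)*(2) - (2)*(1) = 4
  e2: v1*b12 - v3*b23 = (3)*(2) - (2)*(3) = 0
  e3: v1*b13 + v2*b23 = (3)*(1) + (-3)*(3) = -6
Trivector part <vB>_3:
  e123: v1*b23 - v2*b13 + v3*b12 = (3)*(3) - (-3)*(1) + (2)*(2) = 16
vB = 4*e1 + 0*e2 - 6*e3 + 16*e123


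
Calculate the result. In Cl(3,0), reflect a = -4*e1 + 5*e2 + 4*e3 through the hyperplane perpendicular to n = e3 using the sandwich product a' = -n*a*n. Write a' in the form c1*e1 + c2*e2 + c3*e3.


Reflection formula: a' = -n*a*n, with n = e3 (unit vector, n^2 = 1).
For reflection through hyperplane perp to e3:
The component along e3 flips sign, others stay.
a = (-4, 5, 4)
a' = (-4, 5, -4)
a' = -4*e1 + 5*e2 - 4*e3


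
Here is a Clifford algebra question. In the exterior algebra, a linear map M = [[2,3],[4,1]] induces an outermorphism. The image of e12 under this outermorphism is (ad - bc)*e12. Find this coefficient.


The outermorphism of a linear map f sends e1^e2 to f(e1)^f(e2).
f(e1) = 2*e1 + 4*e2
f(e2) = 3*e1 + 1*e2
f(e1) ^ f(e2) = (2*e1 + 4*e2) ^ (3*e1 + 1*e2)
= 2*1*e12 + 4*3*e21
= (2 - 12)*e12
= -10*e12
Coefficient = -10


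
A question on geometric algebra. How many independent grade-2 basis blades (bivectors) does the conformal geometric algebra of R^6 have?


The conformal model of R^6 uses Cl(7,1) with m = 6 + 2 = 8 generators.
Number of grade-2 blades = C(m, 2) = C(8, 2)
= 8*7/2 = 28


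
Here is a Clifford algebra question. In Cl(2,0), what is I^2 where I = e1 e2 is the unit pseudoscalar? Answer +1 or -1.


The pseudoscalar I = e1...e_n (product of all n generators) of Cl(p,q) satisfies I^2 = (-1)^(q + n(n-1)/2).
p = 2, q = 0, n = p + q = 2
n(n-1)/2 = 2 * 1 / 2 = 1
Exponent = q + n(n-1)/2 = 0 + 1 = 1
I^2 = (-1)^1 = -1


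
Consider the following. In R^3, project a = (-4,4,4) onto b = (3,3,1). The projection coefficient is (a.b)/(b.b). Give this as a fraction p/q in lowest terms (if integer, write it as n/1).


Projection coefficient = (a . b) / (b . b)
a . b = (-4)*3 + 4*3 + 4*1
= -12 + 12 + 4 = 4
b . b = 3^2 + 3^2 + 1^2
= 9 + 9 + 1 = 19
Coefficient = 4/19
In lowest terms: 4/19


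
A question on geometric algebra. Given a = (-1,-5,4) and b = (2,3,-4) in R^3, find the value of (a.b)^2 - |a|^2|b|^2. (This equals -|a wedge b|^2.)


a . b = (-1)*2 + (-5)*3 + 4*(-4)
= -2 + (-15) + (-16) = -33
|a|^2 = (-1)^2 + (-5)^2 + 4^2 = 42
|b|^2 = 2^2 + 3^2 + (-4)^2 = 29
(a.b)^2 = (-33)^2 = 1089
|a|^2 * |b|^2 = 42 * 29 = 1218
Result = 1089 - 1218 = -129


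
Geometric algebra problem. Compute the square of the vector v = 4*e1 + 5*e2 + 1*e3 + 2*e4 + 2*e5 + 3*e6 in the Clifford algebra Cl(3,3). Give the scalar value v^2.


v^2 = sum of c_i^2 * e_i^2
Positive signature terms (e_i^2 = +1): 4^2 + 5^2 + 1^2 = 42
Negative signature terms (e_j^2 = -1): 2^2 + 2^2 + 3^2 = 17
v^2 = 42 - 17 = 25


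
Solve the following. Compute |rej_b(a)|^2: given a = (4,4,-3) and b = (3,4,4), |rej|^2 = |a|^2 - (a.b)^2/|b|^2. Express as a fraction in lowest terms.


|a|^2 = 4^2 + 4^2 + (-3)^2 = 41
|b|^2 = 3^2 + 4^2 + 4^2 = 41
a . b = 4*3 + 4*4 + (-3)*4 = 16
(a.b)^2 = 16^2 = 256
|rej|^2 = 41 - 256/41
= (1681 - 256)/41
= 1425/41
In lowest terms: 1425/41


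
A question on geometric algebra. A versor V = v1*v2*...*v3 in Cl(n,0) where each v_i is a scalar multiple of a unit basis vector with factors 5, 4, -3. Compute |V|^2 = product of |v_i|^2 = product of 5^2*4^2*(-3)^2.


Each vector v_i has |v_i|^2 = s_i^2
Squared scales: 5^2 = 25, 4^2 = 16, (-3)^2 = 9
|V|^2 = 25 * 16 * 9
= 3600


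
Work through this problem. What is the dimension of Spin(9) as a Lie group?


Spin(n) double-covers SO(n); both have Lie algebra so(n) of dimension n(n-1)/2.
n = 9
n(n-1) = 9 * 8 = 72
dim Spin(9) = 72/2 = 36


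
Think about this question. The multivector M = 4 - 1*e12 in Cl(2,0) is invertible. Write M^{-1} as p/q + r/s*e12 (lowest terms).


M = 4 - 1*e12, where e12^2 = -1.
Since M commutes with its reverse ~M = a - b*e12, M * ~M = a^2 - b^2*e12^2 = a^2 + b^2.
So M^{-1} = ~M / (a^2 + b^2) = (a - b*e12)/(a^2 + b^2).
a^2 + b^2 = 16 + 1 = 17
Scalar part = 4/17 = 4/17
Bivector coeff = 1/17 = 1/17
M^{-1} = 4/17 + 1/17*e12


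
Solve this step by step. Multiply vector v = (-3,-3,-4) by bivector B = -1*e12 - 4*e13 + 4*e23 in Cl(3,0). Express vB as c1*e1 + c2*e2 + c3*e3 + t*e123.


vB has grade-1 (vector) and grade-3 (trivector) parts: vB = (v _| B) + (v ^ B).
Vector part <vB>_1:
  e1: -v2*b12 - v3*b13 = -(-3)*(-1) - (-4)*(-4) = -19
  e2: v1*b12 - v3*b23 = (-3)*(-1) - (-4)*(4) = 19
  e3: v1*b13 + v2*b23 = (-3)*(-4) + (-3)*(4) = 0
Trivector part <vB>_3:
  e123: v1*b23 - v2*b13 + v3*b12 = (-3)*(4) - (-3)*(-4) + (-4)*(-1) = -20
vB = -19*e1 + 19*e2 + 0*e3 - 20*e123


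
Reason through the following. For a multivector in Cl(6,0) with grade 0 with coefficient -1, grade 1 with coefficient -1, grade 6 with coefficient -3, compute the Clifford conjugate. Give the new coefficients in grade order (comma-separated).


Clifford conjugate sign for grade k: (-1)^(k(k+1)/2)
Grade 0: (-1)^(0*1/2) = (-1)^0 = 1, coeff -1 -> -1
Grade 1: (-1)^(1*2/2) = (-1)^1 = -1, coeff -1 -> 1
Grade 6: (-1)^(6*7/2) = (-1)^21 = -1, coeff -3 -> 3
Conjugated coefficients: -1, 1, 3


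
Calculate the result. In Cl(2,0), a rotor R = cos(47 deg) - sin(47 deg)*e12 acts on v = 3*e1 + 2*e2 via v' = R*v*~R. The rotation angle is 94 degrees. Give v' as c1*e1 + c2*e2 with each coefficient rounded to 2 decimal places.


Rotor R = cos(47deg) - sin(47deg)*e12
Rotation angle theta = 2 * 47 = 94 degrees
v' = R*v*~R rotates v by theta.
cos(94deg) = -0.0698, sin(94deg) = 0.9976
v'_1 = 3*cos(94deg) - 2*sin(94deg)
= 3*(-0.0698) - 2*0.9976
= -2.20
v'_2 = 3*sin(94deg) + 2*cos(94deg)
= 3*0.9976 + 2*(-0.0698)
= 2.85
v' = -2.20*e1 + 2.85*e2


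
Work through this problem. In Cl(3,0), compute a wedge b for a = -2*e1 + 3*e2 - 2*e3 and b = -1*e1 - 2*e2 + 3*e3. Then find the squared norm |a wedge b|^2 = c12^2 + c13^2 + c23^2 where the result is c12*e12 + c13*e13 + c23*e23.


a wedge b = (a1*b2 - a2*b1)*e12 + (a1*b3 - a3*b1)*e13 + (a2*b3 - a3*b2)*e23
e12 coeff: (-2)*(-2) - 3*(-1) = 4 - (-3) = 7
e13 coeff: (-2)*3 - (-2)*(-1) = -6 - 2 = -8
e23 coeff: 3*3 - (-2)*(-2) = 9 - 4 = 5
|a wedge b|^2 = 7^2 + (-8)^2 + 5^2
= 49 + 64 + 25
= 138


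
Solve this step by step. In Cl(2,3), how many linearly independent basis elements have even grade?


Even subalgebra dimension = 2^(n-1)
n = 2 + 3 = 5
2^(5 - 1) = 2^4 = 16
Verification: sum of C(5,k) for even k = 1 + 10 + 5 = 16
Result = 16


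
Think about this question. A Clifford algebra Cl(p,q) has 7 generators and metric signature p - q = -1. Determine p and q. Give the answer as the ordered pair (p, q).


We need p + q = 7 and p - q = -1.
Adding: 2p = 7 + (-1) = 6, so p = 3.
Then q = 7 - 3 = 4.
(p, q) = (3, 4)


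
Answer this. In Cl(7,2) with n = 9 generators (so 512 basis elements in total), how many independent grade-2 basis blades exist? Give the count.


Number of grade-k basis blades in Cl(p,q) with n = p + q is C(n, k).
n = 7 + 2 = 9
C(9, 2) = 9! / (2! * 7!)
= 362880 / (2 * 5040)
= 36


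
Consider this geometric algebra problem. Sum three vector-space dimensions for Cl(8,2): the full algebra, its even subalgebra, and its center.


n = 8 + 2 = 10
Total dim = 2^10 = 1024
Even subalgebra dim = 2^9 = 512
n is even, so center dim = 1
Sum = 1024 + 512 + 1 = 1537


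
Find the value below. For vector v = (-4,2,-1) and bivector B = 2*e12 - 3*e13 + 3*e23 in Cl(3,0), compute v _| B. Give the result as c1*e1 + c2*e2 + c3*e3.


Left contraction v _| B = <vB>_1 (grade-1 part of the geometric product vB).
Using e1_|e12 = e2, e2_|e12 = -e1, e1_|e13 = e3, e3_|e13 = -e1, e2_|e23 = e3, e3_|e23 = -e2:
e1 coeff: -v2*b12 - v3*b13 = -(2)*(2) - (-1)*(-3) = -7
e2 coeff: v1*b12 - v3*b23 = (-4)*(2) - (-1)*(3) = -5
e3 coeff: v1*b13 + v2*b23 = (-4)*(-3) + (2)*(3) = 18
v _| B = -7*e1 - 5*e2 + 18*e3


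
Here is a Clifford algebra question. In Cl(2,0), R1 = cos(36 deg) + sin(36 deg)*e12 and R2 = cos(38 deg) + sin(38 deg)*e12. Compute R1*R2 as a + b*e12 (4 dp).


Same-plane rotors commute and their half-angles add:
R1*R2 = cos(a1 + a2) + sin(a1 + a2)*e12.
a1 + a2 = 36 + 38 = 74 deg
cos(74 deg) = 0.2756
sin(74 deg) = 0.9613
R1*R2 = 0.2756 + 0.9613*e12


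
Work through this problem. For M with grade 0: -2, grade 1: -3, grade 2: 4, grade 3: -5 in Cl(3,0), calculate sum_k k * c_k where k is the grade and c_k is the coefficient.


Grade-weighted sum = sum of grade_k * coefficient_k
0*(-2) = 0
1*(-3) = -3
2*4 = 8
3*(-5) = -15
Total = 0 + (-3) + 8 + (-15) = -10


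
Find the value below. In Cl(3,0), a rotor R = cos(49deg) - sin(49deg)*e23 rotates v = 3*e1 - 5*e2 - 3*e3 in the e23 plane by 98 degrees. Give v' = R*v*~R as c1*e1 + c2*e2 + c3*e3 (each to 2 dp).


Rotor R = cos(49deg) - sin(49deg)*e23
Rotation angle theta = 2 * 49 = 98 degrees in the e23 plane (e2 -> e3).
The component perpendicular to the plane (e1) is invariant: v'_1 = v1 = 3.00
cos(98deg) = -0.1392, sin(98deg) = 0.9903
v'_2 = v2*cos(theta) - v3*sin(theta) = -5*(-0.1392) - (-3)*0.9903 = 3.67
v'_3 = v2*sin(theta) + v3*cos(theta) = -5*0.9903 + (-3)*(-0.1392) = -4.53
v' = 3.00*e1 + 3.67*e2 - 4.53*e3


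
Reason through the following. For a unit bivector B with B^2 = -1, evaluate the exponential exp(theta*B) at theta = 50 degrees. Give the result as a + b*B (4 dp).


For a unit bivector B with B^2 = -1, the exponential series gives
e^(theta*B) = cos(theta) + sin(theta)*B (the GA analogue of Euler's formula).
theta = 50 degrees = 0.872665 rad
cos(50 deg) = 0.6428
sin(50 deg) = 0.7660
exp(theta*B) = 0.6428 + 0.7660*B


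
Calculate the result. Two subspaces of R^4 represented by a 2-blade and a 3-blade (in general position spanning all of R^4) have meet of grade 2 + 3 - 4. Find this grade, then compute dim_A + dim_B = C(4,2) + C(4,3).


Meet grade = grade(A) + grade(B) - n
= 2 + 3 - 4 = 1
C(4,2) = 6
C(4,3) = 4
dim_A + dim_B = 6 + 4 = 10


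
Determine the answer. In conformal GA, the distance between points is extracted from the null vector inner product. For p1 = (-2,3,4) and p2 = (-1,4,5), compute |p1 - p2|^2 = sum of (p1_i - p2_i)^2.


p1 - p2 = (-1, -1, -1)
|p1 - p2|^2 = (-1)^2 + (-1)^2 + (-1)^2
= 1 + 1 + 1
= 3


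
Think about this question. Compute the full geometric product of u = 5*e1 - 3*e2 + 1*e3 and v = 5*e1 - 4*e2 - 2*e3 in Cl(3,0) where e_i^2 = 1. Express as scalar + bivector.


In Cl(3,0): e_i^2 = 1, e_ie_j = -e_je_i for i != j.
Scalar part = u . v = 5*5 + (-3)*(-4) + 1*(-2)
= 25 + 12 + (-2) = 35
e12 coeff = 5*(-4) - (-3)*5 = -20 - (-15) = -5
e13 coeff = 5*(-2) - 1*5 = -10 - 5 = -15
e23 coeff = (-3)*(-2) - 1*(-4) = 6 - (-4) = 10
uv = 35 - 5*e12 - 15*e13 + 10*e23


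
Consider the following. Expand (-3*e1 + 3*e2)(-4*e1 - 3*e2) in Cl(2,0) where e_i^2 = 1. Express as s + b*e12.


Expand: (-3*e1 + 3*e2)(-4*e1 - 3*e2)
= (-3)*(-4)*e1e1 + (-3)*(-3)*e1e2 + 3*(-4)*e2e1 + 3*(-3)*e2e2
Using e1^2 = e2^2 = 1, e2e1 = -e1e2:
Scalar part s = (-3)*(-4) + 3*(-3) = 12 + (-9) = 3
Bivector part b = (-3)*(-3) - 3*(-4) = 9 - (-12) = 21
uv = 3 + 21*e12


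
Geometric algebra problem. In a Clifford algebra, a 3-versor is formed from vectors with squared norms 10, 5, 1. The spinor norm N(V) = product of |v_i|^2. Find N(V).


Spinor norm N(V) = |v1|^2 * |v2|^2 * ... * |v3|^2
= 10 * 5 * 1
Running product: 10, 50, 50
N(V) = 50


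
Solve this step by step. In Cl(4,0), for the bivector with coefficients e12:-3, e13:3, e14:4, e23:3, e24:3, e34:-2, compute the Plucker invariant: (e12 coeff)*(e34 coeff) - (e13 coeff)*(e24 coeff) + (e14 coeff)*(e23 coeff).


Plucker relation: af - be + cd
a*f = (-3)*(-2) = 6
b*e = 3*3 = 9
c*d = 4*3 = 12
af - be + cd = 6 - 9 + 12
= 9


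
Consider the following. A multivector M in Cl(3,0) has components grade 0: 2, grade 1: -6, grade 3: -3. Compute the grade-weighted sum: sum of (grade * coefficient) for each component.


Grade-weighted sum = sum of grade_k * coefficient_k
0*2 = 0
1*(-6) = -6
3*(-3) = -9
Total = 0 + (-6) + (-9) = -15


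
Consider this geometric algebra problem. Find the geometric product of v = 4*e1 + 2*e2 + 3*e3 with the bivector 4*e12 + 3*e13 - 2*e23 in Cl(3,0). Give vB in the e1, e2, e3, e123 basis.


vB has grade-1 (vector) and grade-3 (trivector) parts: vB = (v _| B) + (v ^ B).
Vector part <vB>_1:
  e1: -v2*b12 - v3*b13 = -(2)*(4) - (3)*(3) = -17
  e2: v1*b12 - v3*b23 = (4)*(4) - (3)*(-2) = 22
  e3: v1*b13 + v2*b23 = (4)*(3) + (2)*(-2) = 8
Trivector part <vB>_3:
  e123: v1*b23 - v2*b13 + v3*b12 = (4)*(-2) - (2)*(3) + (3)*(4) = -2
vB = -17*e1 + 22*e2 + 8*e3 - 2*e123


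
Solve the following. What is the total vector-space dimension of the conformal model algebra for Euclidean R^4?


The conformal model of R^4 uses Cl(5,1): the 4 Euclidean generators plus two extra orthogonal generators e+ (e+^2 = +1) and e- (e-^2 = -1), from which the null vectors e0, einf are built.
Number of generators m = 4 + 2 = 6.
dim Cl(p,q) = 2^m = 2^6 = 64


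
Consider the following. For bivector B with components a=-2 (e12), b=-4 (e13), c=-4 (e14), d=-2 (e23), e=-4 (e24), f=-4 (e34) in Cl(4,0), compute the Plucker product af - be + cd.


Plucker relation: af - be + cd
a*f = (-2)*(-4) = 8
b*e = (-4)*(-4) = 16
c*d = (-4)*(-2) = 8
af - be + cd = 8 - 16 + 8
= 0


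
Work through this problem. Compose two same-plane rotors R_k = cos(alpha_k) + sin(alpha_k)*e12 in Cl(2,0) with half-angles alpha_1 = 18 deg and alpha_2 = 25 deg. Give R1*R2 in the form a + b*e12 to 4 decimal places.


Same-plane rotors commute and their half-angles add:
R1*R2 = cos(a1 + a2) + sin(a1 + a2)*e12.
a1 + a2 = 18 + 25 = 43 deg
cos(43 deg) = 0.7314
sin(43 deg) = 0.6820
R1*R2 = 0.7314 + 0.6820*e12


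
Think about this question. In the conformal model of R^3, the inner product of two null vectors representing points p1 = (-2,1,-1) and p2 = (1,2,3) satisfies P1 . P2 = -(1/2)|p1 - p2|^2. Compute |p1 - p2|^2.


p1 - p2 = (-3, -1, -4)
|p1 - p2|^2 = (-3)^2 + (-1)^2 + (-4)^2
= 9 + 1 + 16
= 26


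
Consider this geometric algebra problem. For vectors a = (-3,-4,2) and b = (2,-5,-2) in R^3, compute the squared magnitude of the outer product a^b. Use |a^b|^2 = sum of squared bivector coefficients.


a wedge b = (a1*b2 - a2*b1)*e12 + (a1*b3 - a3*b1)*e13 + (a2*b3 - a3*b2)*e23
e12 coeff: (-3)*(-5) - (-4)*2 = 15 - (-8) = 23
e13 coeff: (-3)*(-2) - 2*2 = 6 - 4 = 2
e23 coeff: (-4)*(-2) - 2*(-5) = 8 - (-10) = 18
|a wedge b|^2 = 23^2 + 2^2 + 18^2
= 529 + 4 + 324
= 857


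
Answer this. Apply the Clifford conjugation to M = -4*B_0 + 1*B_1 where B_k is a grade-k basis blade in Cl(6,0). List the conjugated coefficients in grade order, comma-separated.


Clifford conjugate sign for grade k: (-1)^(k(k+1)/2)
Grade 0: (-1)^(0*1/2) = (-1)^0 = 1, coeff -4 -> -4
Grade 1: (-1)^(1*2/2) = (-1)^1 = -1, coeff 1 -> -1
Conjugated coefficients: -4, -1


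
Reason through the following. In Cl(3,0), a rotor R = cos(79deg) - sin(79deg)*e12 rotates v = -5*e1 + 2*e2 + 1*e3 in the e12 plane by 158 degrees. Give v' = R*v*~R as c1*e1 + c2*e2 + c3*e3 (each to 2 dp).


Rotor R = cos(79deg) - sin(79deg)*e12
Rotation angle theta = 2 * 79 = 158 degrees in the e12 plane (e1 -> e2).
The component perpendicular to the plane (e3) is invariant: v'_3 = v3 = 1.00
cos(158deg) = -0.9272, sin(158deg) = 0.3746
v'_1 = v1*cos(theta) - v2*sin(theta) = -5*(-0.9272) - 2*0.3746 = 3.89
v'_2 = v1*sin(theta) + v2*cos(theta) = -5*0.3746 + 2*(-0.9272) = -3.73
v' = 3.89*e1 - 3.73*e2 + 1.00*e3


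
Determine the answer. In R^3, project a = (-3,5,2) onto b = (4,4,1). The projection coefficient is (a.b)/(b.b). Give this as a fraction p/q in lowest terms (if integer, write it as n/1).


Projection coefficient = (a . b) / (b . b)
a . b = (-3)*4 + 5*4 + 2*1
= -12 + 20 + 2 = 10
b . b = 4^2 + 4^2 + 1^2
= 16 + 16 + 1 = 33
Coefficient = 10/33
In lowest terms: 10/33


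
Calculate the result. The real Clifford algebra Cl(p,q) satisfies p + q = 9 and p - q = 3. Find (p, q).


We need p + q = 9 and p - q = 3.
Adding: 2p = 9 + 3 = 12, so p = 6.
Then q = 9 - 6 = 3.
(p, q) = (6, 3)


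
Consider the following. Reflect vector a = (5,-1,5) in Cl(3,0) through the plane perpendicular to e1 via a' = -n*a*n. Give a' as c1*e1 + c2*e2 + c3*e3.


Reflection formula: a' = -n*a*n, with n = e1 (unit vector, n^2 = 1).
For reflection through hyperplane perp to e1:
The component along e1 flips sign, others stay.
a = (5, -1, 5)
a' = (-5, -1, 5)
a' = -5*e1 - 1*e2 + 5*e3
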